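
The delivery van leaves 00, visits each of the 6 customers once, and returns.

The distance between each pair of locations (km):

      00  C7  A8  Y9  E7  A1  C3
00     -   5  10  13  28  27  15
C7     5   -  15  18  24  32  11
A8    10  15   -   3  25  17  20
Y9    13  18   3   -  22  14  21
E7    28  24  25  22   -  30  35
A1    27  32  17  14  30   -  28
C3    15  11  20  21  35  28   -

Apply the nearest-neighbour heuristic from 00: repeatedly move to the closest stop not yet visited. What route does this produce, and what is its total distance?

Nearest-neighbour total = 111 km; route 00 → C7 → C3 → A8 → Y9 → A1 → E7 → 00.

From 00: distances to unvisited — C7=5, A8=10, Y9=13, C3=15, A1=27, E7=28. Nearest is C7 (5).
From C7: distances to unvisited — C3=11, A8=15, Y9=18, E7=24, A1=32. Nearest is C3 (11).
From C3: distances to unvisited — A8=20, Y9=21, A1=28, E7=35. Nearest is A8 (20).
From A8: distances to unvisited — Y9=3, A1=17, E7=25. Nearest is Y9 (3).
From Y9: distances to unvisited — A1=14, E7=22. Nearest is A1 (14).
From A1: distances to unvisited — E7=30. Nearest is E7 (30).
Return E7→00: 28.
Total = 5 + 11 + 20 + 3 + 14 + 30 + 28 = 111.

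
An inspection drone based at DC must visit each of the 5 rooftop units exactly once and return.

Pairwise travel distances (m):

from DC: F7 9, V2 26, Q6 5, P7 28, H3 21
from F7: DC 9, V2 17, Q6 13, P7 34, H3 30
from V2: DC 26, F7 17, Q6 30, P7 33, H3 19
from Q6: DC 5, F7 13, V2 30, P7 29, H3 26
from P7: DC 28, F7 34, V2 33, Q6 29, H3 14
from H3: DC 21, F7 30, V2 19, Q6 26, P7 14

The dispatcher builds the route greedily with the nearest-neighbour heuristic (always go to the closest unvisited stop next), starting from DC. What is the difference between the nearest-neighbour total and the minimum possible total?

3 m longer than the optimal tour.

DC: Q6=5, F7=9, H3=21, V2=26, P7=28 ⇒ Q6
Q6: F7=13, H3=26, P7=29, V2=30 ⇒ F7
F7: V2=17, H3=30, P7=34 ⇒ V2
V2: H3=19, P7=33 ⇒ H3
H3: P7=14 ⇒ P7
NN route DC → Q6 → F7 → V2 → H3 → P7 → DC costs 96.
Optimal: DC → F7 → V2 → H3 → P7 → Q6 → DC costs 93 (by enumerating all 60 distinct tours).
Excess = 96 − 93 = 3.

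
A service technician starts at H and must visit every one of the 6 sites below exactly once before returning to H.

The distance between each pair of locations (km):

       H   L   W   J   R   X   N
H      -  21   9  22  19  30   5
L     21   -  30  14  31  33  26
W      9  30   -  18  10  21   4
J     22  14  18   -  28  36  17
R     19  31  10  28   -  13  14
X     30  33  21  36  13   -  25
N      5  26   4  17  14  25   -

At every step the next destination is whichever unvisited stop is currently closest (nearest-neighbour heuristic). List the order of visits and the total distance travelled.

H → [N:5 / W:9 / R:19 / L:21 / J:22 / X:30] → N (5)
N → [W:4 / R:14 / J:17 / X:25 / L:26] → W (4)
W → [R:10 / J:18 / X:21 / L:30] → R (10)
R → [X:13 / J:28 / L:31] → X (13)
X → [L:33 / J:36] → L (33)
L → [J:14] → J (14)
Return J→H: 22.
Total = 5 + 4 + 10 + 13 + 33 + 14 + 22 = 101.

Nearest-neighbour total = 101 km; route H → N → W → R → X → L → J → H.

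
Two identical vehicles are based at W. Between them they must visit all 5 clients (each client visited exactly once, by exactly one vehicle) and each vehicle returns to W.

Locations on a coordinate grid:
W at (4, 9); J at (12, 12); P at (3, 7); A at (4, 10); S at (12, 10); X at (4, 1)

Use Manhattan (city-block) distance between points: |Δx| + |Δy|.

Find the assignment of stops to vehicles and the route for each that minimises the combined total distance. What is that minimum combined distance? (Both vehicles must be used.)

40 — the smallest possible combined total.

Try each way of splitting the stops between the two vehicles (each non-empty) and, for each split, find the best tour for each vehicle:
  {J} + {P, A, S, X}: 22 + 36 = 58
  {P} + {J, A, S, X}: 6 + 38 = 44
  {J, P} + {A, S, X}: 28 + 34 = 62
  {A} + {J, P, S, X}: 2 + 40 = 42
  {J, A} + {P, S, X}: 22 + 36 = 58
  {P, A} + {J, S, X}: 8 + 38 = 46
  … (15 splits in total)
  {J, A, S} + {P, X}: 22 + 18 = 40  ← best
Best: vehicle 1 W → J → S → A → W = 22; vehicle 2 W → P → X → W = 18; combined 40.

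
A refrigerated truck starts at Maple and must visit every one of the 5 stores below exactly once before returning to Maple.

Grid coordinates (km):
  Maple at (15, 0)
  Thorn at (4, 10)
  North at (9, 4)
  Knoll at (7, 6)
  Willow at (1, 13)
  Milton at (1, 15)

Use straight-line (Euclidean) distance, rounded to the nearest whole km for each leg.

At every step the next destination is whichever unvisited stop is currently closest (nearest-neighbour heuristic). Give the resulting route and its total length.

Nearest-neighbour total = 42 km; route Maple → North → Knoll → Thorn → Willow → Milton → Maple.

At Maple the remaining stops are North 7, Knoll 10, Thorn 15, Willow 19, Milton 21; go to North.
At North the remaining stops are Knoll 3, Thorn 8, Willow 12, Milton 14; go to Knoll.
At Knoll the remaining stops are Thorn 5, Willow 9, Milton 11; go to Thorn.
At Thorn the remaining stops are Willow 4, Milton 6; go to Willow.
At Willow the remaining stops are Milton 2; go to Milton.
Return Milton→Maple: 21.
Total = 7 + 3 + 5 + 4 + 2 + 21 = 42.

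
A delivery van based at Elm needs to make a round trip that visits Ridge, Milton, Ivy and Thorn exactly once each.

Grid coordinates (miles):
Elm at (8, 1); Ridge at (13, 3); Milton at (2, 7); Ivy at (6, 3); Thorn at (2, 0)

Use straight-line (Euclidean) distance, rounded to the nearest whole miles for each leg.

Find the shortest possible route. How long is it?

There are 12 distinct closed tours to check (reversals are equivalent).
Elm - Ridge - Milton - Ivy - Thorn - Elm: 5+12+6+5+6 = 34
Elm - Ridge - Milton - Thorn - Ivy - Elm: 5+12+7+5+3 = 32
Elm - Ridge - Ivy - Milton - Thorn - Elm: 5+7+6+7+6 = 31
Elm - Ridge - Ivy - Thorn - Milton - Elm: 5+7+5+7+8 = 32
Elm - Ridge - Thorn - Milton - Ivy - Elm: 5+11+7+6+3 = 32
Elm - Ridge - Thorn - Ivy - Milton - Elm: 5+11+5+6+8 = 35
Elm - Milton - Ridge - Ivy - Thorn - Elm: 8+12+7+5+6 = 38
Elm - Milton - Ridge - Thorn - Ivy - Elm: 8+12+11+5+3 = 39
Elm - Milton - Ivy - Ridge - Thorn - Elm: 8+6+7+11+6 = 38
Elm - Milton - Thorn - Ridge - Ivy - Elm: 8+7+11+7+3 = 36
Elm - Ivy - Ridge - Milton - Thorn - Elm: 3+7+12+7+6 = 35
Elm - Ivy - Milton - Ridge - Thorn - Elm: 3+6+12+11+6 = 38
The minimum is 31.
One optimal route: Elm → Ridge → Ivy → Milton → Thorn → Elm (or its reverse).

31 miles — the shortest possible round trip.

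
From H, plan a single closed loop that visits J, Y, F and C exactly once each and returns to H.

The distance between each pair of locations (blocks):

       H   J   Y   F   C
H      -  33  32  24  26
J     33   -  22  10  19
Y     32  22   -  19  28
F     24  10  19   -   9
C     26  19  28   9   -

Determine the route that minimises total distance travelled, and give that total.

There are 12 distinct closed tours to check (reversals are equivalent).
H → J → Y → F → C → H: 33+22+19+9+26 = 109
H → J → Y → C → F → H: 33+22+28+9+24 = 116
H → J → F → Y → C → H: 33+10+19+28+26 = 116
H → J → F → C → Y → H: 33+10+9+28+32 = 112
H → J → C → Y → F → H: 33+19+28+19+24 = 123
H → J → C → F → Y → H: 33+19+9+19+32 = 112
H → Y → J → F → C → H: 32+22+10+9+26 = 99
H → Y → J → C → F → H: 32+22+19+9+24 = 106
H → Y → F → J → C → H: 32+19+10+19+26 = 106
H → Y → C → J → F → H: 32+28+19+10+24 = 113
H → F → J → Y → C → H: 24+10+22+28+26 = 110
H → F → Y → J → C → H: 24+19+22+19+26 = 110
The minimum is 99.
One optimal route: H → Y → J → F → C → H (or its reverse).

Shortest round trip = 99 blocks.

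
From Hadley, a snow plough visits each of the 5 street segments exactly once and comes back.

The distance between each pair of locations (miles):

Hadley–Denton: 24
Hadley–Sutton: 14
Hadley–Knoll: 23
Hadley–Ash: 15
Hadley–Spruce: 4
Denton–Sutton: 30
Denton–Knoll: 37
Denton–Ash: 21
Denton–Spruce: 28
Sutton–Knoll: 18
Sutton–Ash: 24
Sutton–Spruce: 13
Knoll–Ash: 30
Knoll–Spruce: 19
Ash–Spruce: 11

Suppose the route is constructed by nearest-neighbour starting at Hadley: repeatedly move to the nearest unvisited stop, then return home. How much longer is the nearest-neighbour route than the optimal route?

Hadley: Spruce=4, Sutton=14, Ash=15, Knoll=23, Denton=24 ⇒ Spruce
Spruce: Ash=11, Sutton=13, Knoll=19, Denton=28 ⇒ Ash
Ash: Denton=21, Sutton=24, Knoll=30 ⇒ Denton
Denton: Sutton=30, Knoll=37 ⇒ Sutton
Sutton: Knoll=18 ⇒ Knoll
NN route Hadley → Spruce → Ash → Denton → Sutton → Knoll → Hadley costs 107.
Optimal: Hadley → Sutton → Knoll → Denton → Ash → Spruce → Hadley costs 105 (by enumerating all 60 distinct tours).
Excess = 107 − 105 = 2.

The nearest-neighbour route is 2 miles longer than optimal.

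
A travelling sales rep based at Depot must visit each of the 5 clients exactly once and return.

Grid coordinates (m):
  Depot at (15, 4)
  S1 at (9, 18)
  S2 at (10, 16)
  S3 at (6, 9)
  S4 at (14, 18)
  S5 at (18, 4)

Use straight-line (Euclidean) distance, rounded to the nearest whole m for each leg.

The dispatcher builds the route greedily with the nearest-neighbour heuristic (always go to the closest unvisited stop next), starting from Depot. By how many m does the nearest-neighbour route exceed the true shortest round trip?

From Depot: S5=3, S3=10, S2=13, S4=14, S1=15 → choose S5 (3).
From S5: S3=13, S2=14, S4=15, S1=17 → choose S3 (13).
From S3: S2=8, S1=9, S4=12 → choose S2 (8).
From S2: S1=2, S4=4 → choose S1 (2).
From S1: S4=5 → choose S4 (5).
NN route Depot → S5 → S3 → S2 → S1 → S4 → Depot costs 45.
Optimal: Depot → S3 → S1 → S2 → S4 → S5 → Depot costs 43 (by enumerating all 60 distinct tours).
Excess = 45 − 43 = 2.

The nearest-neighbour route is 2 m longer than optimal.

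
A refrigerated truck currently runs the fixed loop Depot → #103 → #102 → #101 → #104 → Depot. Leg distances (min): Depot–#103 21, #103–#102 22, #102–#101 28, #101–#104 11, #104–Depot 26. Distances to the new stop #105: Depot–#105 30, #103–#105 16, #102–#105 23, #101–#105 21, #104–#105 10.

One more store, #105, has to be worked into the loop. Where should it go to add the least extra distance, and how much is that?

Insertion cost between consecutive stops i–j is d(i,#105) + d(#105,j) − d(i,j):
  between Depot and #103: 30 + 16 − 21 = 25
  between #103 and #102: 16 + 23 − 22 = 17
  between #102 and #101: 23 + 21 − 28 = 16
  between #101 and #104: 21 + 10 − 11 = 20
  between #104 and Depot: 10 + 30 − 26 = 14
Cheapest insertion is between #104 and Depot, adding 14.
New total = 108 + 14 = 122.

Minimum extra distance: 14 min, inserting #105 between #104 and Depot.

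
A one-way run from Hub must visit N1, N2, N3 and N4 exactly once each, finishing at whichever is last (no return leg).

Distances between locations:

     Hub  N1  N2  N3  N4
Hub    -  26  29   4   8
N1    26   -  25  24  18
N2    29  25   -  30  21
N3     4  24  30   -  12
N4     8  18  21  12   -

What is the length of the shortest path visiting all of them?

There are 4! = 24 possible orderings.
Hub → N1 → N2 → N3 → N4: 26+25+30+12 = 93
Hub → N1 → N2 → N4 → N3: 26+25+21+12 = 84
Hub → N1 → N3 → N2 → N4: 26+24+30+21 = 101
Hub → N1 → N3 → N4 → N2: 26+24+12+21 = 83
Hub → N1 → N4 → N2 → N3: 26+18+21+30 = 95
Hub → N1 → N4 → N3 → N2: 26+18+12+30 = 86
Hub → N2 → N1 → N3 → N4: 29+25+24+12 = 90
Hub → N2 → N1 → N4 → N3: 29+25+18+12 = 84
Hub → N2 → N3 → N1 → N4: 29+30+24+18 = 101
Hub → N2 → N3 → N4 → N1: 29+30+12+18 = 89
Hub → N2 → N4 → N1 → N3: 29+21+18+24 = 92
Hub → N2 → N4 → N3 → N1: 29+21+12+24 = 86
Hub → N3 → N1 → N2 → N4: 4+24+25+21 = 74
Hub → N3 → N1 → N4 → N2: 4+24+18+21 = 67
… (10 more)
Hub → N3 → N4 → N1 → N2: 4+12+18+25 = 59  ← best
The minimum is 59.
One shortest path: Hub → N3 → N4 → N1 → N2.

Minimum one-way distance = 59.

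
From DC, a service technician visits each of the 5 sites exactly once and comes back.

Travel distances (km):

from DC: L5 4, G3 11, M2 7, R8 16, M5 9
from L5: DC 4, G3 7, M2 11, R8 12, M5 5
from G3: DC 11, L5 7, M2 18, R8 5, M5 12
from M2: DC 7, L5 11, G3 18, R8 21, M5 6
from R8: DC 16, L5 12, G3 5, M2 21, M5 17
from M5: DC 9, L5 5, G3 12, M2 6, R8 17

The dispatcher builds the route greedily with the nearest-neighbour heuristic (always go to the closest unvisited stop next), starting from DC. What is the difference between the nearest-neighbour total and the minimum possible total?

8 km longer than the optimal tour.

DC: L5=4, M2=7, M5=9, G3=11, R8=16 ⇒ L5
L5: M5=5, G3=7, M2=11, R8=12 ⇒ M5
M5: M2=6, G3=12, R8=17 ⇒ M2
M2: G3=18, R8=21 ⇒ G3
G3: R8=5 ⇒ R8
NN route DC → L5 → M5 → M2 → G3 → R8 → DC costs 54.
Optimal: DC → L5 → G3 → R8 → M5 → M2 → DC costs 46 (by enumerating all 60 distinct tours).
Excess = 54 − 46 = 8.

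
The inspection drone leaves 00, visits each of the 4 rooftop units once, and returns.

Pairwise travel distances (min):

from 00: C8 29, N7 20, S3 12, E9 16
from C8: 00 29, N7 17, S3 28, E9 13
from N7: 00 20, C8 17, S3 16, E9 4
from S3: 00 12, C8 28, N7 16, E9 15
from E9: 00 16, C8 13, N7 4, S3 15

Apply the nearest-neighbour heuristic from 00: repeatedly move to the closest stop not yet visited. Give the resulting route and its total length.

At 00 the remaining stops are S3 12, E9 16, N7 20, C8 29; go to S3.
At S3 the remaining stops are E9 15, N7 16, C8 28; go to E9.
At E9 the remaining stops are N7 4, C8 13; go to N7.
At N7 the remaining stops are C8 17; go to C8.
Return C8→00: 29.
Total = 12 + 15 + 4 + 17 + 29 = 77.

Total distance 77 min via the nearest-neighbour route 00 → S3 → E9 → N7 → C8 → 00.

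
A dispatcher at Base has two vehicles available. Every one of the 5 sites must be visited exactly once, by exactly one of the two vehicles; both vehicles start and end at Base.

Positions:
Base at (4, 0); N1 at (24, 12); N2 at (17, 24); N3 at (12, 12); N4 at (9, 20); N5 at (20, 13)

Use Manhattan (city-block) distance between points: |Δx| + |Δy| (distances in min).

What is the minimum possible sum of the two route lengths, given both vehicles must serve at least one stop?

Minimum combined distance: 128 min.

There are 2^4 − 1 = 15 ways to divide the 5 stops into two non-empty groups. For each, the best each vehicle can do is its own shortest tour through its group:
  {N1} + {N2, N3, N4, N5}: 64 + 80 = 144
  {N2} + {N1, N3, N4, N5}: 74 + 80 = 154
  {N1, N2} + {N3, N4, N5}: 88 + 72 = 160
  {N3} + {N1, N2, N4, N5}: 40 + 88 = 128
  {N1, N3} + {N2, N4, N5}: 64 + 80 = 144
  {N2, N3} + {N1, N4, N5}: 74 + 80 = 154
  … (15 splits in total)
Best: vehicle 1 Base → N3 → Base = 40; vehicle 2 Base → N1 → N5 → N2 → N4 → Base = 88; combined 128.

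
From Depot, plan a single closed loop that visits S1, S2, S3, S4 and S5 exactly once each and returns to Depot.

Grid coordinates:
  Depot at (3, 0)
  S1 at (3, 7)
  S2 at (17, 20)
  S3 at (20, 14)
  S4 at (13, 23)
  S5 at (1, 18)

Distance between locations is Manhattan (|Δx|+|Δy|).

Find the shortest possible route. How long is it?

Depot → S1 → S2 → S3 → S4 → S5 → Depot: 7+27+9+16+17+20 = 96
Depot → S1 → S2 → S3 → S5 → S4 → Depot: 7+27+9+23+17+33 = 116
Depot → S1 → S2 → S4 → S3 → S5 → Depot: 7+27+7+16+23+20 = 100
Depot → S1 → S2 → S4 → S5 → S3 → Depot: 7+27+7+17+23+31 = 112
Depot → S1 → S2 → S5 → S3 → S4 → Depot: 7+27+18+23+16+33 = 124
Depot → S1 → S2 → S5 → S4 → S3 → Depot: 7+27+18+17+16+31 = 116
Depot → S1 → S3 → S2 → S4 → S5 → Depot: 7+24+9+7+17+20 = 84
Depot → S1 → S3 → S2 → S5 → S4 → Depot: 7+24+9+18+17+33 = 108
Depot → S1 → S3 → S4 → S2 → S5 → Depot: 7+24+16+7+18+20 = 92
Depot → S1 → S3 → S4 → S5 → S2 → Depot: 7+24+16+17+18+34 = 116
Depot → S1 → S3 → S5 → S2 → S4 → Depot: 7+24+23+18+7+33 = 112
Depot → S1 → S3 → S5 → S4 → S2 → Depot: 7+24+23+17+7+34 = 112
Depot → S1 → S4 → S2 → S3 → S5 → Depot: 7+26+7+9+23+20 = 92
Depot → S1 → S4 → S2 → S5 → S3 → Depot: 7+26+7+18+23+31 = 112
… (46 more)
The minimum is 84.
One optimal route: Depot → S1 → S3 → S2 → S4 → S5 → Depot (or its reverse).

Minimum total distance: 84.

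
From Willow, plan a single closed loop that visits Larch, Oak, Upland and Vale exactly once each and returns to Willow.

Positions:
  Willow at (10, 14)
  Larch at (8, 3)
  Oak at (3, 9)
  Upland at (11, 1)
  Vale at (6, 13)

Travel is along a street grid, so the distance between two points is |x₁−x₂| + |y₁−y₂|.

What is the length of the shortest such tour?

Shortest round trip = 42.

Willow-Larch-Oak-Upland-Vale-Willow: 13+11+16+17+5 = 62
Willow-Larch-Oak-Vale-Upland-Willow: 13+11+7+17+14 = 62
Willow-Larch-Upland-Oak-Vale-Willow: 13+5+16+7+5 = 46
Willow-Larch-Upland-Vale-Oak-Willow: 13+5+17+7+12 = 54
Willow-Larch-Vale-Oak-Upland-Willow: 13+12+7+16+14 = 62
Willow-Larch-Vale-Upland-Oak-Willow: 13+12+17+16+12 = 70
Willow-Oak-Larch-Upland-Vale-Willow: 12+11+5+17+5 = 50
Willow-Oak-Larch-Vale-Upland-Willow: 12+11+12+17+14 = 66
Willow-Oak-Upland-Larch-Vale-Willow: 12+16+5+12+5 = 50
Willow-Oak-Vale-Larch-Upland-Willow: 12+7+12+5+14 = 50
Willow-Upland-Larch-Oak-Vale-Willow: 14+5+11+7+5 = 42
Willow-Upland-Oak-Larch-Vale-Willow: 14+16+11+12+5 = 58
The minimum is 42.
One optimal route: Willow → Upland → Larch → Oak → Vale → Willow (or its reverse).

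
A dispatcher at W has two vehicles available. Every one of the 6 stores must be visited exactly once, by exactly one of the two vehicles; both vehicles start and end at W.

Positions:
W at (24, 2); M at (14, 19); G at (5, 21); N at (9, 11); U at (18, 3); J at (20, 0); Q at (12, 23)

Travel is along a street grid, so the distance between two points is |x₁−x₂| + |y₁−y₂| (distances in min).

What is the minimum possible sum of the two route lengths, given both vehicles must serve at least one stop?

Check every non-empty split of the stops between the two vehicles; for each half take its own optimal tour:
  {M} + {G, N, U, J, Q}: 54 + 84 = 138
  {G} + {M, N, U, J, Q}: 76 + 76 = 152
  {M, G} + {N, U, J, Q}: 76 + 76 = 152
  {N} + {M, G, U, J, Q}: 48 + 84 = 132
  {M, N} + {G, U, J, Q}: 64 + 84 = 148
  {G, N} + {M, U, J, Q}: 76 + 70 = 146
  … (31 splits in total)
  {J} + {M, G, N, U, Q}: 12 + 80 = 92  ← best
Best: vehicle 1 W → J → W = 12; vehicle 2 W → M → Q → G → N → U → W = 80; combined 92.

Minimum combined distance: 92 min.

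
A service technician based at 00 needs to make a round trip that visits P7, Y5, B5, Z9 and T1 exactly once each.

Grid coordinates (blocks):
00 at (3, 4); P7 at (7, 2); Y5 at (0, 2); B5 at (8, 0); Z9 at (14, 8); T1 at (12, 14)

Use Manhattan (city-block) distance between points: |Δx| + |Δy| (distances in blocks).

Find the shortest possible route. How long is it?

00 - P7 - Y5 - B5 - Z9 - T1 - 00: 6+7+10+14+8+19 = 64
00 - P7 - Y5 - B5 - T1 - Z9 - 00: 6+7+10+18+8+15 = 64
00 - P7 - Y5 - Z9 - B5 - T1 - 00: 6+7+20+14+18+19 = 84
00 - P7 - Y5 - Z9 - T1 - B5 - 00: 6+7+20+8+18+9 = 68
00 - P7 - Y5 - T1 - B5 - Z9 - 00: 6+7+24+18+14+15 = 84
00 - P7 - Y5 - T1 - Z9 - B5 - 00: 6+7+24+8+14+9 = 68
00 - P7 - B5 - Y5 - Z9 - T1 - 00: 6+3+10+20+8+19 = 66
00 - P7 - B5 - Y5 - T1 - Z9 - 00: 6+3+10+24+8+15 = 66
00 - P7 - B5 - Z9 - Y5 - T1 - 00: 6+3+14+20+24+19 = 86
00 - P7 - B5 - Z9 - T1 - Y5 - 00: 6+3+14+8+24+5 = 60
00 - P7 - B5 - T1 - Y5 - Z9 - 00: 6+3+18+24+20+15 = 86
00 - P7 - B5 - T1 - Z9 - Y5 - 00: 6+3+18+8+20+5 = 60
00 - P7 - Z9 - Y5 - B5 - T1 - 00: 6+13+20+10+18+19 = 86
00 - P7 - Z9 - Y5 - T1 - B5 - 00: 6+13+20+24+18+9 = 90
… (46 more)
00 - Y5 - P7 - B5 - Z9 - T1 - 00: 5+7+3+14+8+19 = 56  ← best
The minimum is 56.
One optimal route: 00 → Y5 → P7 → B5 → Z9 → T1 → 00 (or its reverse).

56 blocks — the shortest possible round trip.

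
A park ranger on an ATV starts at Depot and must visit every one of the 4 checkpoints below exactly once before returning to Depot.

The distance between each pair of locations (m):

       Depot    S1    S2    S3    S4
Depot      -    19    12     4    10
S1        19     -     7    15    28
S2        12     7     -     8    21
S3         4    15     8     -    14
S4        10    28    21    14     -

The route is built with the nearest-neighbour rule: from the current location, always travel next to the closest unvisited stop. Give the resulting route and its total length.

From Depot: distances to unvisited — S3=4, S4=10, S2=12, S1=19. Nearest is S3 (4).
From S3: distances to unvisited — S2=8, S4=14, S1=15. Nearest is S2 (8).
From S2: distances to unvisited — S1=7, S4=21. Nearest is S1 (7).
From S1: distances to unvisited — S4=28. Nearest is S4 (28).
Return S4→Depot: 10.
Total = 4 + 8 + 7 + 28 + 10 = 57.

Total distance 57 m via the nearest-neighbour route Depot → S3 → S2 → S1 → S4 → Depot.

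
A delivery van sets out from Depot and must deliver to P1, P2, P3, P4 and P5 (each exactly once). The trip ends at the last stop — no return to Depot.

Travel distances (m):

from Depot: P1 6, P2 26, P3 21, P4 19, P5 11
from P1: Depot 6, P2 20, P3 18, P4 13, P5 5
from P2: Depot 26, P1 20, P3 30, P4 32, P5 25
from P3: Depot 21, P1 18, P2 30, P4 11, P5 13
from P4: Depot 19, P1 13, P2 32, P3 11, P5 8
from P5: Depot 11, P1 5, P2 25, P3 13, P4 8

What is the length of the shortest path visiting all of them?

Minimum one-way distance = 60 m.

There are 5! = 120 possible orderings.
Depot→P1→P2→P3→P4→P5: 6+20+30+11+8 = 75
Depot→P1→P2→P3→P5→P4: 6+20+30+13+8 = 77
Depot→P1→P2→P4→P3→P5: 6+20+32+11+13 = 82
Depot→P1→P2→P4→P5→P3: 6+20+32+8+13 = 79
Depot→P1→P2→P5→P3→P4: 6+20+25+13+11 = 75
Depot→P1→P2→P5→P4→P3: 6+20+25+8+11 = 70
Depot→P1→P3→P2→P4→P5: 6+18+30+32+8 = 94
Depot→P1→P3→P2→P5→P4: 6+18+30+25+8 = 87
Depot→P1→P3→P4→P2→P5: 6+18+11+32+25 = 92
Depot→P1→P3→P4→P5→P2: 6+18+11+8+25 = 68
Depot→P1→P3→P5→P2→P4: 6+18+13+25+32 = 94
Depot→P1→P3→P5→P4→P2: 6+18+13+8+32 = 77
Depot→P1→P4→P2→P3→P5: 6+13+32+30+13 = 94
Depot→P1→P4→P2→P5→P3: 6+13+32+25+13 = 89
… (106 more)
Depot→P1→P5→P4→P3→P2: 6+5+8+11+30 = 60  ← best
The minimum is 60.
One shortest path: Depot → P1 → P5 → P4 → P3 → P2.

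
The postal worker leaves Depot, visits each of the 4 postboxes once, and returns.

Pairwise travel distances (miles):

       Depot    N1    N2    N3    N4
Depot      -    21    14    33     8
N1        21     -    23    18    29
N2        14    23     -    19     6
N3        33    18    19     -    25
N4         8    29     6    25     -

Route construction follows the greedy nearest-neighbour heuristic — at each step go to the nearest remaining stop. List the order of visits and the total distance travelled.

Nearest-neighbour total = 72 miles; route Depot → N4 → N2 → N3 → N1 → Depot.

From Depot: distances to unvisited — N4=8, N2=14, N1=21, N3=33. Nearest is N4 (8).
From N4: distances to unvisited — N2=6, N3=25, N1=29. Nearest is N2 (6).
From N2: distances to unvisited — N3=19, N1=23. Nearest is N3 (19).
From N3: distances to unvisited — N1=18. Nearest is N1 (18).
Return N1→Depot: 21.
Total = 8 + 6 + 19 + 18 + 21 = 72.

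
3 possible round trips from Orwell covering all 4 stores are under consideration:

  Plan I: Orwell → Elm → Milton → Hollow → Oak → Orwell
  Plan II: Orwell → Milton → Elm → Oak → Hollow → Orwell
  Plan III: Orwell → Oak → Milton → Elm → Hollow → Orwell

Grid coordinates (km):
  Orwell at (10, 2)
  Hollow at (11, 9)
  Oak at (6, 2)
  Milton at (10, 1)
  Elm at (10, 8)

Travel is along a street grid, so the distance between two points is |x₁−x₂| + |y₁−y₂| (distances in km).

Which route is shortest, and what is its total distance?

26 km — Plan III is the shortest.

Plan I: 6 + 7 + 9 + 12 + 4 = 38
Plan II: 1 + 7 + 10 + 12 + 8 = 38
Plan III: 4 + 5 + 7 + 2 + 8 = 26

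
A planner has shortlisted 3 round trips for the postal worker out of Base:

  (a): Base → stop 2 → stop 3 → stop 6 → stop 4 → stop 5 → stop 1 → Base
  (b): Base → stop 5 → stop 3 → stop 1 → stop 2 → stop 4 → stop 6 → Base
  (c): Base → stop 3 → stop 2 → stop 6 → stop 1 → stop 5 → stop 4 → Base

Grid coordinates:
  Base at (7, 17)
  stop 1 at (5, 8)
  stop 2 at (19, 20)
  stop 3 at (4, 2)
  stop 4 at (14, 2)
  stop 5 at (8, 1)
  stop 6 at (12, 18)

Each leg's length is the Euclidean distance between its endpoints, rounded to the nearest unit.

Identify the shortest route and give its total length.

Shortest is (b), total 84.

(a): 12 + 23 + 18 + 16 + 6 + 8 + 9 = 92
(b): 16 + 4 + 6 + 18 + 19 + 16 + 5 = 84
(c): 15 + 23 + 7 + 12 + 8 + 6 + 17 = 88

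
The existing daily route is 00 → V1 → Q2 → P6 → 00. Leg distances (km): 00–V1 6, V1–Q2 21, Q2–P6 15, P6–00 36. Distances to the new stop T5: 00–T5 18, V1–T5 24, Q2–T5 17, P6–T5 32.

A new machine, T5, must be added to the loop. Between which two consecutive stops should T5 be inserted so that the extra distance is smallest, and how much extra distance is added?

Minimum extra distance: 14 km, inserting T5 between P6 and 00.

Insertion cost between consecutive stops i–j is d(i,T5) + d(T5,j) − d(i,j):
  between 00 and V1: 18 + 24 − 6 = 36
  between V1 and Q2: 24 + 17 − 21 = 20
  between Q2 and P6: 17 + 32 − 15 = 34
  between P6 and 00: 32 + 18 − 36 = 14
Cheapest insertion is between P6 and 00, adding 14.
New total = 78 + 14 = 92.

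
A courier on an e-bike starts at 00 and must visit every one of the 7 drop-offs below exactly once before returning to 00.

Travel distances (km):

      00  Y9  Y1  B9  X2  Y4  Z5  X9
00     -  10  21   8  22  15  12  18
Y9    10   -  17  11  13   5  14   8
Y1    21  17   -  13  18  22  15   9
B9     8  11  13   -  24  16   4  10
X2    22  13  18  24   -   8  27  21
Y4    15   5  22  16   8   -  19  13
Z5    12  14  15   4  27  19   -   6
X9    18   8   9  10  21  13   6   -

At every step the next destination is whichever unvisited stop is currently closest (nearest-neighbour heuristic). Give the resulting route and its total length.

From 00: distances to unvisited — B9=8, Y9=10, Z5=12, Y4=15, X9=18, Y1=21, X2=22. Nearest is B9 (8).
From B9: distances to unvisited — Z5=4, X9=10, Y9=11, Y1=13, Y4=16, X2=24. Nearest is Z5 (4).
From Z5: distances to unvisited — X9=6, Y9=14, Y1=15, Y4=19, X2=27. Nearest is X9 (6).
From X9: distances to unvisited — Y9=8, Y1=9, Y4=13, X2=21. Nearest is Y9 (8).
From Y9: distances to unvisited — Y4=5, X2=13, Y1=17. Nearest is Y4 (5).
From Y4: distances to unvisited — X2=8, Y1=22. Nearest is X2 (8).
From X2: distances to unvisited — Y1=18. Nearest is Y1 (18).
Return Y1→00: 21.
Total = 8 + 4 + 6 + 8 + 5 + 8 + 18 + 21 = 78.

Nearest-neighbour total = 78 km; route 00 → B9 → Z5 → X9 → Y9 → Y4 → X2 → Y1 → 00.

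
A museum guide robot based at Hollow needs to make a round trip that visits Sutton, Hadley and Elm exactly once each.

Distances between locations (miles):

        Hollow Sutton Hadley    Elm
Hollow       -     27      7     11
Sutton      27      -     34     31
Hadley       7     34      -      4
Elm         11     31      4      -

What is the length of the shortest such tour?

Shortest round trip = 69 miles.

Hollow - Sutton - Hadley - Elm - Hollow: 27+34+4+11 = 76
Hollow - Sutton - Elm - Hadley - Hollow: 27+31+4+7 = 69
Hollow - Hadley - Sutton - Elm - Hollow: 7+34+31+11 = 83
The minimum is 69.
One optimal route: Hollow → Sutton → Elm → Hadley → Hollow (or its reverse).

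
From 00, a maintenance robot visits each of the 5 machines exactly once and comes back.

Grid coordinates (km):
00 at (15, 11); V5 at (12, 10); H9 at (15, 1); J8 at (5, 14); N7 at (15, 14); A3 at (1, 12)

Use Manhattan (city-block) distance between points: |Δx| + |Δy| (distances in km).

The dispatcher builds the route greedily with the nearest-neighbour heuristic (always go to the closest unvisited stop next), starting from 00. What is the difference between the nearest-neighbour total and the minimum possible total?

00: N7=3, V5=4, H9=10, J8=13, A3=15 ⇒ N7
N7: V5=7, J8=10, H9=13, A3=16 ⇒ V5
V5: J8=11, H9=12, A3=13 ⇒ J8
J8: A3=6, H9=23 ⇒ A3
A3: H9=25 ⇒ H9
NN route 00 → N7 → V5 → J8 → A3 → H9 → 00 costs 62.
Optimal: 00 → H9 → V5 → A3 → J8 → N7 → 00 costs 54 (by enumerating all 60 distinct tours).
Excess = 62 − 54 = 8.

8 km longer than the optimal tour.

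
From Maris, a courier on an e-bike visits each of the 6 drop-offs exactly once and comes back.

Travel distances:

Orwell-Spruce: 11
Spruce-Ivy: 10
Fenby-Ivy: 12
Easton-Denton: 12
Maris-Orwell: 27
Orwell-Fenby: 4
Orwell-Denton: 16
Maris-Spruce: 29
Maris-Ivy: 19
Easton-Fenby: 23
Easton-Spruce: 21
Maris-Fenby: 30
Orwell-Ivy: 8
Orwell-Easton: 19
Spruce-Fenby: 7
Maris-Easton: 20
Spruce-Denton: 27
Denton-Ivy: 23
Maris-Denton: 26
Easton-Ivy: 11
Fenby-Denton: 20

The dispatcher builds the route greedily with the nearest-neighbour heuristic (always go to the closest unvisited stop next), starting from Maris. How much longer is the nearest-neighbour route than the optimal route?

Excess over optimum: 9.

Maris: Ivy=19, Easton=20, Denton=26, Orwell=27, Spruce=29, Fenby=30 ⇒ Ivy
Ivy: Orwell=8, Spruce=10, Easton=11, Fenby=12, Denton=23 ⇒ Orwell
Orwell: Fenby=4, Spruce=11, Denton=16, Easton=19 ⇒ Fenby
Fenby: Spruce=7, Denton=20, Easton=23 ⇒ Spruce
Spruce: Easton=21, Denton=27 ⇒ Easton
Easton: Denton=12 ⇒ Denton
NN route Maris → Ivy → Orwell → Fenby → Spruce → Easton → Denton → Maris costs 97.
Optimal: Maris → Easton → Denton → Orwell → Fenby → Spruce → Ivy → Maris costs 88 (by enumerating all 360 distinct tours).
Excess = 97 − 88 = 9.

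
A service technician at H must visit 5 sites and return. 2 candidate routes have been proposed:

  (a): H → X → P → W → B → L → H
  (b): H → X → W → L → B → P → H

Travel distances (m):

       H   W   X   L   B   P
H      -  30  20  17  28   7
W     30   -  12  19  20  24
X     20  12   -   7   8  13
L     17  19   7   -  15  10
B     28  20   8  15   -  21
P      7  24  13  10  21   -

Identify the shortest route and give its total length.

(a): 20 + 13 + 24 + 20 + 15 + 17 = 109
(b): 20 + 12 + 19 + 15 + 21 + 7 = 94

Shortest is (b), total 94 m.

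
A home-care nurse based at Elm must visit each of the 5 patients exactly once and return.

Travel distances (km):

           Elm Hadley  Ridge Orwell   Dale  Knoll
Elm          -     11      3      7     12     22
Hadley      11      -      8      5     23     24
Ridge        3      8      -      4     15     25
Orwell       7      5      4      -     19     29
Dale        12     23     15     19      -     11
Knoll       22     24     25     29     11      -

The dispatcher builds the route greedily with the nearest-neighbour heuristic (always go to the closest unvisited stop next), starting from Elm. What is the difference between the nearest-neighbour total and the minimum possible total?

The nearest-neighbour route is 9 km longer than optimal.

From Elm: Ridge=3, Orwell=7, Hadley=11, Dale=12, Knoll=22 → choose Ridge (3).
From Ridge: Orwell=4, Hadley=8, Dale=15, Knoll=25 → choose Orwell (4).
From Orwell: Hadley=5, Dale=19, Knoll=29 → choose Hadley (5).
From Hadley: Dale=23, Knoll=24 → choose Dale (23).
From Dale: Knoll=11 → choose Knoll (11).
NN route Elm → Ridge → Orwell → Hadley → Dale → Knoll → Elm costs 68.
Optimal: Elm → Ridge → Orwell → Hadley → Knoll → Dale → Elm costs 59 (by enumerating all 60 distinct tours).
Excess = 68 − 59 = 9.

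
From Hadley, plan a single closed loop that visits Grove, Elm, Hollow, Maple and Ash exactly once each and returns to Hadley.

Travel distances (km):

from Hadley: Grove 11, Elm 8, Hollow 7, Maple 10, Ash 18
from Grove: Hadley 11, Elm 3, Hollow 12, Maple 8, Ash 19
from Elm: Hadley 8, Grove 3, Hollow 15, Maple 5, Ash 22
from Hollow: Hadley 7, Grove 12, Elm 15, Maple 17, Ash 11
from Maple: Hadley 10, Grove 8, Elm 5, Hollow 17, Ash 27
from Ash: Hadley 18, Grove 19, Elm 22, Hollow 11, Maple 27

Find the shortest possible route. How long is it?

55 km — the shortest possible round trip.

Hadley - Grove - Elm - Hollow - Maple - Ash - Hadley: 11+3+15+17+27+18 = 91
Hadley - Grove - Elm - Hollow - Ash - Maple - Hadley: 11+3+15+11+27+10 = 77
Hadley - Grove - Elm - Maple - Hollow - Ash - Hadley: 11+3+5+17+11+18 = 65
Hadley - Grove - Elm - Maple - Ash - Hollow - Hadley: 11+3+5+27+11+7 = 64
Hadley - Grove - Elm - Ash - Hollow - Maple - Hadley: 11+3+22+11+17+10 = 74
Hadley - Grove - Elm - Ash - Maple - Hollow - Hadley: 11+3+22+27+17+7 = 87
Hadley - Grove - Hollow - Elm - Maple - Ash - Hadley: 11+12+15+5+27+18 = 88
Hadley - Grove - Hollow - Elm - Ash - Maple - Hadley: 11+12+15+22+27+10 = 97
Hadley - Grove - Hollow - Maple - Elm - Ash - Hadley: 11+12+17+5+22+18 = 85
Hadley - Grove - Hollow - Maple - Ash - Elm - Hadley: 11+12+17+27+22+8 = 97
Hadley - Grove - Hollow - Ash - Elm - Maple - Hadley: 11+12+11+22+5+10 = 71
Hadley - Grove - Hollow - Ash - Maple - Elm - Hadley: 11+12+11+27+5+8 = 74
Hadley - Grove - Maple - Elm - Hollow - Ash - Hadley: 11+8+5+15+11+18 = 68
Hadley - Grove - Maple - Elm - Ash - Hollow - Hadley: 11+8+5+22+11+7 = 64
… (46 more)
Hadley - Hollow - Ash - Grove - Elm - Maple - Hadley: 7+11+19+3+5+10 = 55  ← best
The minimum is 55.
One optimal route: Hadley → Hollow → Ash → Grove → Elm → Maple → Hadley (or its reverse).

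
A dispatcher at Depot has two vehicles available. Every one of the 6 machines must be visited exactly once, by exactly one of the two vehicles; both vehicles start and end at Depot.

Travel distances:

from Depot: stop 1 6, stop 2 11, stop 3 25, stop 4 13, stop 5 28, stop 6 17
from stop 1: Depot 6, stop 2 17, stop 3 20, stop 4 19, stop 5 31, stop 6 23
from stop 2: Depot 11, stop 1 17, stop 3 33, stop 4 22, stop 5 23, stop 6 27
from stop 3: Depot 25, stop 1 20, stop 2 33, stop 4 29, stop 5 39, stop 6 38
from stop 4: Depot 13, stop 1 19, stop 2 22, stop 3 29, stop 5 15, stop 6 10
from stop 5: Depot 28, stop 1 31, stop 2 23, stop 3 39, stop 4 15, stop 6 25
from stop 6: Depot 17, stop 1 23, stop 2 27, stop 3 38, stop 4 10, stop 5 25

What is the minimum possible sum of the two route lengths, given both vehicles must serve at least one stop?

Try each way of splitting the stops between the two vehicles (each non-empty) and, for each split, find the best tour for each vehicle:
  {stop 1} + {stop 2, stop 3, stop 4, stop 5, stop 6}: 12 + 122 = 134
  {stop 2} + {stop 1, stop 3, stop 4, stop 5, stop 6}: 22 + 107 = 129
  {stop 1, stop 2} + {stop 3, stop 4, stop 5, stop 6}: 34 + 106 = 140
  {stop 3} + {stop 1, stop 2, stop 4, stop 5, stop 6}: 50 + 88 = 138
  {stop 1, stop 3} + {stop 2, stop 4, stop 5, stop 6}: 51 + 76 = 127
  {stop 2, stop 3} + {stop 1, stop 4, stop 5, stop 6}: 69 + 79 = 148
  … (31 splits in total)
Best: vehicle 1 Depot → stop 1 → stop 3 → Depot = 51; vehicle 2 Depot → stop 2 → stop 5 → stop 4 → stop 6 → Depot = 76; combined 127.

127 — the smallest possible combined total.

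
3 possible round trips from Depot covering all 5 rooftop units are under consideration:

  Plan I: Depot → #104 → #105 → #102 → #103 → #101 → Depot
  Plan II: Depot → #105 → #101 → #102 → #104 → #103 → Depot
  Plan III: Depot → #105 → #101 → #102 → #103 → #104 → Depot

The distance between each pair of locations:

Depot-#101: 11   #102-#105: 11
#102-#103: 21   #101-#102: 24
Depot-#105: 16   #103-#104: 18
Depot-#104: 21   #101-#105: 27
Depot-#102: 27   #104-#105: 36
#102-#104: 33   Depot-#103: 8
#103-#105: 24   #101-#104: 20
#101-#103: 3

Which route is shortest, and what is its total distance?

Plan I: 21 + 36 + 11 + 21 + 3 + 11 = 103
Plan II: 16 + 27 + 24 + 33 + 18 + 8 = 126
Plan III: 16 + 27 + 24 + 21 + 18 + 21 = 127

Shortest is Plan I, total 103.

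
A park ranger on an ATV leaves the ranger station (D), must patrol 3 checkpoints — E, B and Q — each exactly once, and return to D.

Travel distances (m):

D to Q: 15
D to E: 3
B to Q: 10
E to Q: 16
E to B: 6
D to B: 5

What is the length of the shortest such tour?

D-E-B-Q-D: 3+6+10+15 = 34
D-E-Q-B-D: 3+16+10+5 = 34
D-B-E-Q-D: 5+6+16+15 = 42
The minimum is 34.
One optimal route: D → E → B → Q → D (or its reverse).

34 m — the shortest possible round trip.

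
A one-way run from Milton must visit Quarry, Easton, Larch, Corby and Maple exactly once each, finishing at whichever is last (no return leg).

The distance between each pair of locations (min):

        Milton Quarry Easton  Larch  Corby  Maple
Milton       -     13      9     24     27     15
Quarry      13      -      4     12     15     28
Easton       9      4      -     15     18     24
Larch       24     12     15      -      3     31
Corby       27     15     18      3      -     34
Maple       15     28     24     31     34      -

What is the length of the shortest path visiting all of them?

Shortest open route: 58 min.

There are 5! = 120 possible orderings.
Milton - Quarry - Easton - Larch - Corby - Maple: 13+4+15+3+34 = 69
Milton - Quarry - Easton - Larch - Maple - Corby: 13+4+15+31+34 = 97
Milton - Quarry - Easton - Corby - Larch - Maple: 13+4+18+3+31 = 69
Milton - Quarry - Easton - Corby - Maple - Larch: 13+4+18+34+31 = 100
Milton - Quarry - Easton - Maple - Larch - Corby: 13+4+24+31+3 = 75
Milton - Quarry - Easton - Maple - Corby - Larch: 13+4+24+34+3 = 78
Milton - Quarry - Larch - Easton - Corby - Maple: 13+12+15+18+34 = 92
Milton - Quarry - Larch - Easton - Maple - Corby: 13+12+15+24+34 = 98
Milton - Quarry - Larch - Corby - Easton - Maple: 13+12+3+18+24 = 70
Milton - Quarry - Larch - Corby - Maple - Easton: 13+12+3+34+24 = 86
Milton - Quarry - Larch - Maple - Easton - Corby: 13+12+31+24+18 = 98
Milton - Quarry - Larch - Maple - Corby - Easton: 13+12+31+34+18 = 108
Milton - Quarry - Corby - Easton - Larch - Maple: 13+15+18+15+31 = 92
Milton - Quarry - Corby - Easton - Maple - Larch: 13+15+18+24+31 = 101
… (106 more)
Milton - Maple - Easton - Quarry - Larch - Corby: 15+24+4+12+3 = 58  ← best
The minimum is 58.
One shortest path: Milton → Maple → Easton → Quarry → Larch → Corby.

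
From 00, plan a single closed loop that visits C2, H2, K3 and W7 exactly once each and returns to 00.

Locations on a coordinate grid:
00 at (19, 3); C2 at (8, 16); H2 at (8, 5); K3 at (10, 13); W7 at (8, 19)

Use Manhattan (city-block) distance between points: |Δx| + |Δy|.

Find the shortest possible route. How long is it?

There are 12 distinct closed tours to check (reversals are equivalent).
00 → C2 → H2 → K3 → W7 → 00: 24+11+10+8+27 = 80
00 → C2 → H2 → W7 → K3 → 00: 24+11+14+8+19 = 76
00 → C2 → K3 → H2 → W7 → 00: 24+5+10+14+27 = 80
00 → C2 → K3 → W7 → H2 → 00: 24+5+8+14+13 = 64
00 → C2 → W7 → H2 → K3 → 00: 24+3+14+10+19 = 70
00 → C2 → W7 → K3 → H2 → 00: 24+3+8+10+13 = 58
00 → H2 → C2 → K3 → W7 → 00: 13+11+5+8+27 = 64
00 → H2 → C2 → W7 → K3 → 00: 13+11+3+8+19 = 54
00 → H2 → K3 → C2 → W7 → 00: 13+10+5+3+27 = 58
00 → H2 → W7 → C2 → K3 → 00: 13+14+3+5+19 = 54
00 → K3 → C2 → H2 → W7 → 00: 19+5+11+14+27 = 76
00 → K3 → H2 → C2 → W7 → 00: 19+10+11+3+27 = 70
The minimum is 54.
One optimal route: 00 → H2 → C2 → W7 → K3 → 00 (or its reverse).

54 — the shortest possible round trip.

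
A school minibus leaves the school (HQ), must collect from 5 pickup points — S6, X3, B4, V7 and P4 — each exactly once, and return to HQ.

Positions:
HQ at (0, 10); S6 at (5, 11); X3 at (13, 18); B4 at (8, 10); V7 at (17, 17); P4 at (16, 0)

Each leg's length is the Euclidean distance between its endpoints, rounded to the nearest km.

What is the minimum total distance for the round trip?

Minimum total distance: 57 km.

With 5 stops there are 5!/2 = 60 distinct round trips (a route and its reverse cost the same).
HQ - S6 - X3 - B4 - V7 - P4 - HQ: 5+11+9+11+17+19 = 72
HQ - S6 - X3 - B4 - P4 - V7 - HQ: 5+11+9+13+17+18 = 73
HQ - S6 - X3 - V7 - B4 - P4 - HQ: 5+11+4+11+13+19 = 63
HQ - S6 - X3 - V7 - P4 - B4 - HQ: 5+11+4+17+13+8 = 58
HQ - S6 - X3 - P4 - B4 - V7 - HQ: 5+11+18+13+11+18 = 76
HQ - S6 - X3 - P4 - V7 - B4 - HQ: 5+11+18+17+11+8 = 70
HQ - S6 - B4 - X3 - V7 - P4 - HQ: 5+3+9+4+17+19 = 57
HQ - S6 - B4 - X3 - P4 - V7 - HQ: 5+3+9+18+17+18 = 70
HQ - S6 - B4 - V7 - X3 - P4 - HQ: 5+3+11+4+18+19 = 60
HQ - S6 - B4 - V7 - P4 - X3 - HQ: 5+3+11+17+18+15 = 69
HQ - S6 - B4 - P4 - X3 - V7 - HQ: 5+3+13+18+4+18 = 61
HQ - S6 - B4 - P4 - V7 - X3 - HQ: 5+3+13+17+4+15 = 57
HQ - S6 - V7 - X3 - B4 - P4 - HQ: 5+13+4+9+13+19 = 63
HQ - S6 - V7 - X3 - P4 - B4 - HQ: 5+13+4+18+13+8 = 61
… (46 more)
The minimum is 57.
One optimal route: HQ → S6 → B4 → X3 → V7 → P4 → HQ (or its reverse).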